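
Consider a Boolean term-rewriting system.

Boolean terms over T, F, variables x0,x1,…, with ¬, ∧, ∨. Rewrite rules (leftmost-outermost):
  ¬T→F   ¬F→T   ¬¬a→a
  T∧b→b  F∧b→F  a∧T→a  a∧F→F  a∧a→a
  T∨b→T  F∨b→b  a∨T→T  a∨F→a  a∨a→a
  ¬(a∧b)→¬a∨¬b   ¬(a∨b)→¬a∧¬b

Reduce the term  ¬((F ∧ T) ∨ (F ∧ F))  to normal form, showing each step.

  start: ¬((F ∧ T) ∨ (F ∧ F))
  [1] ¬(F ∧ T) ∧ ¬(F ∧ F)
  [2] (¬F ∨ ¬T) ∧ ¬(F ∧ F)
  [3] (T ∨ ¬T) ∧ ¬(F ∧ F)
  [4] T ∧ ¬(F ∧ F)
  [5] ¬(F ∧ F)
  [6] ¬F ∨ ¬F
  [7] ¬F
  [8] T

Answer: normal form = T  (in 8 steps)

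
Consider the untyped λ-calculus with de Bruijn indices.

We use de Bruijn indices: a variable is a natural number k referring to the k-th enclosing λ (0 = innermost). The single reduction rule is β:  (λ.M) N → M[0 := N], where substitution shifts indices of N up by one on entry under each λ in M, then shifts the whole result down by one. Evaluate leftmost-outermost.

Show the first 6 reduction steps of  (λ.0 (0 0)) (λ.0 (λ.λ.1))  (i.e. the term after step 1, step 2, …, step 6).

  start: (λ.0 (0 0)) (λ.0 (λ.λ.1))
  step 1: (λ.0 (λ.λ.1)) ((λ.0 (λ.λ.1)) (λ.0 (λ.λ.1)))
  step 2: (λ.0 (λ.λ.1)) (λ.0 (λ.λ.1)) (λ.λ.1)
  step 3: (λ.0 (λ.λ.1)) (λ.λ.1) (λ.λ.1)
  step 4: (λ.λ.1) (λ.λ.1) (λ.λ.1)
  step 5: (λ.λ.λ.1) (λ.λ.1)
  step 6: λ.λ.1

Answer: after 6 steps: λ.λ.1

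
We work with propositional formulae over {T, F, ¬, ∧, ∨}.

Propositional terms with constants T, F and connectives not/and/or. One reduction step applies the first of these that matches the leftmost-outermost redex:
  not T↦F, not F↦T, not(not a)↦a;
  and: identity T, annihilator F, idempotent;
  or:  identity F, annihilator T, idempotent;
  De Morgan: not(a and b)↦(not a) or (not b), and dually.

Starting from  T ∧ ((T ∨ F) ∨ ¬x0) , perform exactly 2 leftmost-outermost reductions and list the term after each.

Answer: after 2 steps: T ∨ ¬x0

Derivation:
  start: T ∧ ((T ∨ F) ∨ ¬x0)
  [1] (T ∨ F) ∨ ¬x0
  [2] T ∨ ¬x0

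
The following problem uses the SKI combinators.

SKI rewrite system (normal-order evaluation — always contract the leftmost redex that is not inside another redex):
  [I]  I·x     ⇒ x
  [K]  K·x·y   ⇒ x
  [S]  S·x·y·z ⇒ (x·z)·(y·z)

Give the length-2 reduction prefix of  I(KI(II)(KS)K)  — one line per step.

Answer: after 2 steps: I(KS)K

Derivation:
  start: I(KI(II)(KS)K)
  [1] KI(II)(KS)K
  [2] I(KS)K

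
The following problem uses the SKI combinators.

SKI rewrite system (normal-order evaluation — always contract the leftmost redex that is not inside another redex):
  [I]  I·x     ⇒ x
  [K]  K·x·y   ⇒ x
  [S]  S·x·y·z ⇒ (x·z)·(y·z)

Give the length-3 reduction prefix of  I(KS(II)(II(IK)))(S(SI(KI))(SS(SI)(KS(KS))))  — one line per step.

Answer: after 3 steps: S(I(IK))(S(SI(KI))(SS(SI)(KS(KS))))

Derivation:
  start: I(KS(II)(II(IK)))(S(SI(KI))(SS(SI)(KS(KS))))
  [1] KS(II)(II(IK))(S(SI(KI))(SS(SI)(KS(KS))))
  [2] S(II(IK))(S(SI(KI))(SS(SI)(KS(KS))))
  [3] S(I(IK))(S(SI(KI))(SS(SI)(KS(KS))))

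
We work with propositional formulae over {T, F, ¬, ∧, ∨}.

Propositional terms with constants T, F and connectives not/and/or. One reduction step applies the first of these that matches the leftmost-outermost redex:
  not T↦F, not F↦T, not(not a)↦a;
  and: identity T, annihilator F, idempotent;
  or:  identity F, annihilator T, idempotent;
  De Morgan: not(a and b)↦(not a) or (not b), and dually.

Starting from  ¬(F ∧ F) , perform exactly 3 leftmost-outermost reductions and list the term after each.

Answer: after 3 steps: T

Reduction:
  start: ¬(F ∧ F)
  [1] ¬F ∨ ¬F
  [2] ¬F
  [3] T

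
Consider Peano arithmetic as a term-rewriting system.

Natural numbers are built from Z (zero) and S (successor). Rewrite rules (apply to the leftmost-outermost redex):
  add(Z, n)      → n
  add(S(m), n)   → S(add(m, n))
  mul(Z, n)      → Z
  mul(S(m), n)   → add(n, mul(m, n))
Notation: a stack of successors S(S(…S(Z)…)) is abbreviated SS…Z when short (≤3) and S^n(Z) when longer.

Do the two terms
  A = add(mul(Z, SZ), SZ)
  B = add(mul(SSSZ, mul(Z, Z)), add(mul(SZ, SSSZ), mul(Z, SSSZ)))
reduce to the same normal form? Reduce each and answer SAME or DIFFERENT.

Term A:
  start: add(mul(Z, SZ), SZ)
  →1  add(Z, SZ)
  →2  SZ

Term B:
  start: add(mul(SSSZ, mul(Z, Z)), add(mul(SZ, SSSZ), mul(Z, SSSZ)))
  →1  add(add(mul(Z, Z), mul(SSZ, mul(Z, Z))), add(mul(SZ, SSSZ), mul(Z, SSSZ)))
  →2  add(add(Z, mul(SSZ, mul(Z, Z))), add(mul(SZ, SSSZ), mul(Z, SSSZ)))
  →3  add(mul(SSZ, mul(Z, Z)), add(mul(SZ, SSSZ), mul(Z, SSSZ)))
  →4  add(add(mul(Z, Z), mul(SZ, mul(Z, Z))), add(mul(SZ, SSSZ), mul(Z, SSSZ)))
  →5  add(add(Z, mul(SZ, mul(Z, Z))), add(mul(SZ, SSSZ), mul(Z, SSSZ)))
  →6  add(mul(SZ, mul(Z, Z)), add(mul(SZ, SSSZ), mul(Z, SSSZ)))
  →7  add(add(mul(Z, Z), mul(Z, mul(Z, Z))), add(mul(SZ, SSSZ), mul(Z, SSSZ)))
  →8  add(add(Z, mul(Z, mul(Z, Z))), add(mul(SZ, SSSZ), mul(Z, SSSZ)))
  →9  add(mul(Z, mul(Z, Z)), add(mul(SZ, SSSZ), mul(Z, SSSZ)))
  →10  add(Z, add(mul(SZ, SSSZ), mul(Z, SSSZ)))
  →11  add(mul(SZ, SSSZ), mul(Z, SSSZ))
  →12  add(add(SSSZ, mul(Z, SSSZ)), mul(Z, SSSZ))
  →13  add(S(add(SSZ, mul(Z, SSSZ))), mul(Z, SSSZ))
  →14  S(add(add(SSZ, mul(Z, SSSZ)), mul(Z, SSSZ)))
  →15  S(add(S(add(SZ, mul(Z, SSSZ))), mul(Z, SSSZ)))
  →16  S(S(add(add(SZ, mul(Z, SSSZ)), mul(Z, SSSZ))))
  →17  S(S(add(S(add(Z, mul(Z, SSSZ))), mul(Z, SSSZ))))
  →18  S(S(S(add(add(Z, mul(Z, SSSZ)), mul(Z, SSSZ)))))
  →19  S(S(S(add(mul(Z, SSSZ), mul(Z, SSSZ)))))
  →20  S(S(S(add(Z, mul(Z, SSSZ)))))
  →21  S(S(S(mul(Z, SSSZ))))
  →22  SSSZ

Answer: DIFFERENT — A ⇓ SZ, B ⇓ SSSZ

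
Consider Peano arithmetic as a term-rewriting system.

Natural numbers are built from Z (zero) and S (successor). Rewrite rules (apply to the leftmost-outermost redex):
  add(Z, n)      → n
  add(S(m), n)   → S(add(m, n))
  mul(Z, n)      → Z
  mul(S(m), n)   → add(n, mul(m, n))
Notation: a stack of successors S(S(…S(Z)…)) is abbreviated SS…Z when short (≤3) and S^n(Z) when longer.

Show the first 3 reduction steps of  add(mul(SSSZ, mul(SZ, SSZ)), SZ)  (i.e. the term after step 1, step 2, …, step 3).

  start: add(mul(SSSZ, mul(SZ, SSZ)), SZ)
  →1  add(add(mul(SZ, SSZ), mul(SSZ, mul(SZ, SSZ))), SZ)
  →2  add(add(add(SSZ, mul(Z, SSZ)), mul(SSZ, mul(SZ, SSZ))), SZ)
  →3  add(add(S(add(SZ, mul(Z, SSZ))), mul(SSZ, mul(SZ, SSZ))), SZ)

Answer: after 3 steps: add(add(S(add(SZ, mul(Z, SSZ))), mul(SSZ, mul(SZ, SSZ))), SZ)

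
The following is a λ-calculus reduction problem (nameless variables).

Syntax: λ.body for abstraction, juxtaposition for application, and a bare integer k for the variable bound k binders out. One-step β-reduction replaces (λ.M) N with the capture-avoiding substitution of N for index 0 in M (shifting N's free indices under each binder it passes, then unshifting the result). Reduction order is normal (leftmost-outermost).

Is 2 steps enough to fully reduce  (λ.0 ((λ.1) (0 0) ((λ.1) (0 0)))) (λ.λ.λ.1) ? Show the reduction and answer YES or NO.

  start: (λ.0 ((λ.1) (0 0) ((λ.1) (0 0)))) (λ.λ.λ.1)
  step 1: (λ.λ.λ.1) ((λ.λ.λ.λ.1) ((λ.λ.λ.1) (λ.λ.λ.1)) ((λ.λ.λ.λ.1) ((λ.λ.λ.1) (λ.λ.λ.1))))
  step 2: λ.λ.1

Answer: YES — reaches normal form λ.λ.1 in 2 ≤ 2 steps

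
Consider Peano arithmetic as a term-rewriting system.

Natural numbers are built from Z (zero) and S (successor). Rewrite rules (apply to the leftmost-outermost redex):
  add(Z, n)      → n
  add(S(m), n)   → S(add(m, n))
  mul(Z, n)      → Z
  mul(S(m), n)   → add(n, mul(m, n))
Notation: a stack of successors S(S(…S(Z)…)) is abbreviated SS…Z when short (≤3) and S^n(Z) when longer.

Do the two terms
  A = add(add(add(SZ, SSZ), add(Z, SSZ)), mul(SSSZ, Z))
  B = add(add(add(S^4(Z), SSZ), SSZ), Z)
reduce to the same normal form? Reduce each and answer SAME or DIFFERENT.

Answer: DIFFERENT — A ⇓ S^5(Z), B ⇓ S^8(Z)

Derivation:
Term A:
  start: add(add(add(SZ, SSZ), add(Z, SSZ)), mul(SSSZ, Z))
  step 1: add(add(S(add(Z, SSZ)), add(Z, SSZ)), mul(SSSZ, Z))
  step 2: add(S(add(add(Z, SSZ), add(Z, SSZ))), mul(SSSZ, Z))
  step 3: S(add(add(add(Z, SSZ), add(Z, SSZ)), mul(SSSZ, Z)))
  step 4: S(add(add(SSZ, add(Z, SSZ)), mul(SSSZ, Z)))
  step 5: S(add(S(add(SZ, add(Z, SSZ))), mul(SSSZ, Z)))
  step 6: S(S(add(add(SZ, add(Z, SSZ)), mul(SSSZ, Z))))
  step 7: S(S(add(S(add(Z, add(Z, SSZ))), mul(SSSZ, Z))))
  step 8: S(S(S(add(add(Z, add(Z, SSZ)), mul(SSSZ, Z)))))
  step 9: S(S(S(add(add(Z, SSZ), mul(SSSZ, Z)))))
  step 10: S(S(S(add(SSZ, mul(SSSZ, Z)))))
  step 11: S(S(S(S(add(SZ, mul(SSSZ, Z))))))
  step 12: S(S(S(S(S(add(Z, mul(SSSZ, Z)))))))
  step 13: S(S(S(S(S(mul(SSSZ, Z))))))
  step 14: S(S(S(S(S(add(Z, mul(SSZ, Z)))))))
  step 15: S(S(S(S(S(mul(SSZ, Z))))))
  step 16: S(S(S(S(S(add(Z, mul(SZ, Z)))))))
  step 17: S(S(S(S(S(mul(SZ, Z))))))
  step 18: S(S(S(S(S(add(Z, mul(Z, Z)))))))
  step 19: S(S(S(S(S(mul(Z, Z))))))
  step 20: S^5(Z)

Term B:
  start: add(add(add(S^4(Z), SSZ), SSZ), Z)
  step 1: add(add(S(add(SSSZ, SSZ)), SSZ), Z)
  step 2: add(S(add(add(SSSZ, SSZ), SSZ)), Z)
  step 3: S(add(add(add(SSSZ, SSZ), SSZ), Z))
  step 4: S(add(add(S(add(SSZ, SSZ)), SSZ), Z))
  step 5: S(add(S(add(add(SSZ, SSZ), SSZ)), Z))
  step 6: S(S(add(add(add(SSZ, SSZ), SSZ), Z)))
  step 7: S(S(add(add(S(add(SZ, SSZ)), SSZ), Z)))
  step 8: S(S(add(S(add(add(SZ, SSZ), SSZ)), Z)))
  step 9: S(S(S(add(add(add(SZ, SSZ), SSZ), Z))))
  step 10: S(S(S(add(add(S(add(Z, SSZ)), SSZ), Z))))
  step 11: S(S(S(add(S(add(add(Z, SSZ), SSZ)), Z))))
  step 12: S(S(S(S(add(add(add(Z, SSZ), SSZ), Z)))))
  step 13: S(S(S(S(add(add(SSZ, SSZ), Z)))))
  step 14: S(S(S(S(add(S(add(SZ, SSZ)), Z)))))
  step 15: S(S(S(S(S(add(add(SZ, SSZ), Z))))))
  step 16: S(S(S(S(S(add(S(add(Z, SSZ)), Z))))))
  step 17: S(S(S(S(S(S(add(add(Z, SSZ), Z)))))))
  step 18: S(S(S(S(S(S(add(SSZ, Z)))))))
  step 19: S(S(S(S(S(S(S(add(SZ, Z))))))))
  step 20: S(S(S(S(S(S(S(S(add(Z, Z)))))))))
  step 21: S^8(Z)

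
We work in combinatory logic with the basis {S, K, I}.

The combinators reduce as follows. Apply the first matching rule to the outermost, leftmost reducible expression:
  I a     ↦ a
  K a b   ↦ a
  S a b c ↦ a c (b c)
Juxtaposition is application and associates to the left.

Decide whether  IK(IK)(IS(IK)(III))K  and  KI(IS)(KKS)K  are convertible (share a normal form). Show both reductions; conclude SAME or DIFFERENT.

Answer: SAME — A ⇓ KK, B ⇓ KK

Derivation:
Term A:
  start: IK(IK)(IS(IK)(III))K
  step 1: K(IK)(IS(IK)(III))K
  step 2: IKK
  step 3: KK

Term B:
  start: KI(IS)(KKS)K
  step 1: I(KKS)K
  step 2: KKSK
  step 3: KK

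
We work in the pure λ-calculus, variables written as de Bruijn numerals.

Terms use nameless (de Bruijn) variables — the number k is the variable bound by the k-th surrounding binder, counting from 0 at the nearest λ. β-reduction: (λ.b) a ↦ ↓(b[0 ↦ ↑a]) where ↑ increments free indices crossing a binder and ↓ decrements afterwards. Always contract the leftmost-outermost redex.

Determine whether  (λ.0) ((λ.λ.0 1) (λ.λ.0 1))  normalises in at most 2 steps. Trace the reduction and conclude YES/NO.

Answer: YES — reaches normal form λ.0 (λ.λ.0 1) in 2 ≤ 2 steps

Working:
  start: (λ.0) ((λ.λ.0 1) (λ.λ.0 1))
  [1] (λ.λ.0 1) (λ.λ.0 1)
  [2] λ.0 (λ.λ.0 1)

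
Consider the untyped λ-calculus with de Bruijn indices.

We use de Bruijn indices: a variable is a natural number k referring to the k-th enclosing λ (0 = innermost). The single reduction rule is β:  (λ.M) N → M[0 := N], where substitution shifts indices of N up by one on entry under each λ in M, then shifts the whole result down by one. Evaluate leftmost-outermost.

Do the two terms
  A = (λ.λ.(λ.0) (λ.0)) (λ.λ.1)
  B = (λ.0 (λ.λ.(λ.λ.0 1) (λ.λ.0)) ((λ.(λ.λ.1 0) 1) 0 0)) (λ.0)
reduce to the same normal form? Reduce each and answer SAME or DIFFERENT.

Term A:
  start: (λ.λ.(λ.0) (λ.0)) (λ.λ.1)
  →1  λ.(λ.0) (λ.0)
  →2  λ.λ.0

Term B:
  start: (λ.0 (λ.λ.(λ.λ.0 1) (λ.λ.0)) ((λ.(λ.λ.1 0) 1) 0 0)) (λ.0)
  →1  (λ.0) (λ.λ.(λ.λ.0 1) (λ.λ.0)) ((λ.(λ.λ.1 0) (λ.0)) (λ.0) (λ.0))
  →2  (λ.λ.(λ.λ.0 1) (λ.λ.0)) ((λ.(λ.λ.1 0) (λ.0)) (λ.0) (λ.0))
  →3  λ.(λ.λ.0 1) (λ.λ.0)
  →4  λ.λ.0 (λ.λ.0)

Answer: DIFFERENT — A ⇓ λ.λ.0, B ⇓ λ.λ.0 (λ.λ.0)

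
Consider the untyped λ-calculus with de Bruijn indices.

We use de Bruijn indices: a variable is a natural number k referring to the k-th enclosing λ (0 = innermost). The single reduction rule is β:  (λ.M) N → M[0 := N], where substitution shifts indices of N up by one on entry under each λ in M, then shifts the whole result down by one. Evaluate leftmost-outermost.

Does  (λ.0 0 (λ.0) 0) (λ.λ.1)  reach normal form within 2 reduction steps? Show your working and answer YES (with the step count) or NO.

  start: (λ.0 0 (λ.0) 0) (λ.λ.1)
  step 1: (λ.λ.1) (λ.λ.1) (λ.0) (λ.λ.1)
  step 2: (λ.λ.λ.1) (λ.0) (λ.λ.1)

Answer: NO — after 2 steps the term is (λ.λ.λ.1) (λ.0) (λ.λ.1), not yet normal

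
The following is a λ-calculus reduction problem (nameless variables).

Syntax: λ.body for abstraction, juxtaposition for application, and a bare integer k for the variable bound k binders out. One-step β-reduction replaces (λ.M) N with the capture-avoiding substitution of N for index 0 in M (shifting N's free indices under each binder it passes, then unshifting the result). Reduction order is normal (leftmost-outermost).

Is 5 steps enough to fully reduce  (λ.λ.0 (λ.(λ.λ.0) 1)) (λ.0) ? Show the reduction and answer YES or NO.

  start: (λ.λ.0 (λ.(λ.λ.0) 1)) (λ.0)
  step 1: λ.0 (λ.(λ.λ.0) 1)
  step 2: λ.0 (λ.λ.0)

Answer: YES — reaches normal form λ.0 (λ.λ.0) in 2 ≤ 5 steps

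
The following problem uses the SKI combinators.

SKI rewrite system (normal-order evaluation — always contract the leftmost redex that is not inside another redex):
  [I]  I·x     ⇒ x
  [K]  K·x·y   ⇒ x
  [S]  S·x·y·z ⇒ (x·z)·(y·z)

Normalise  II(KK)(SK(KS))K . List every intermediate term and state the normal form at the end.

  start: II(KK)(SK(KS))K
  →1  I(KK)(SK(KS))K
  →2  KK(SK(KS))K
  →3  KK

Answer: normal form = KK  (in 3 steps)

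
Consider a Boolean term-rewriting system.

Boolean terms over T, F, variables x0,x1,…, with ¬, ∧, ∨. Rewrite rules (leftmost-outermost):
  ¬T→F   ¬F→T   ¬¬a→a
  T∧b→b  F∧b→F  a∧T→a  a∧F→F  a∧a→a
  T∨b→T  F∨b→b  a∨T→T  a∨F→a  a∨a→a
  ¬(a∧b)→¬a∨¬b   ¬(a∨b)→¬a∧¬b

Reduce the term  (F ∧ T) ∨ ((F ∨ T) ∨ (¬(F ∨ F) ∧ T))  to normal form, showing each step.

  start: (F ∧ T) ∨ ((F ∨ T) ∨ (¬(F ∨ F) ∧ T))
  [1] F ∨ ((F ∨ T) ∨ (¬(F ∨ F) ∧ T))
  [2] (F ∨ T) ∨ (¬(F ∨ F) ∧ T)
  [3] T ∨ (¬(F ∨ F) ∧ T)
  [4] T

Answer: normal form = T  (in 4 steps)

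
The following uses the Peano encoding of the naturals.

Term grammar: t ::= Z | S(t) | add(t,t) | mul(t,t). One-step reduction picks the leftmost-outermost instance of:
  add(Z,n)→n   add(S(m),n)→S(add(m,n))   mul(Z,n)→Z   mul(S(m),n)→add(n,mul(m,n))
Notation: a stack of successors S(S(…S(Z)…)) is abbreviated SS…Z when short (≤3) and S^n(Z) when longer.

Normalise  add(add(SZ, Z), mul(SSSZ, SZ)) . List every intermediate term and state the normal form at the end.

Answer: normal form = S^4(Z)  (in 14 steps)

Reduction:
  start: add(add(SZ, Z), mul(SSSZ, SZ))
  step 1: add(S(add(Z, Z)), mul(SSSZ, SZ))
  step 2: S(add(add(Z, Z), mul(SSSZ, SZ)))
  step 3: S(add(Z, mul(SSSZ, SZ)))
  step 4: S(mul(SSSZ, SZ))
  step 5: S(add(SZ, mul(SSZ, SZ)))
  step 6: S(S(add(Z, mul(SSZ, SZ))))
  step 7: S(S(mul(SSZ, SZ)))
  step 8: S(S(add(SZ, mul(SZ, SZ))))
  step 9: S(S(S(add(Z, mul(SZ, SZ)))))
  step 10: S(S(S(mul(SZ, SZ))))
  step 11: S(S(S(add(SZ, mul(Z, SZ)))))
  step 12: S(S(S(S(add(Z, mul(Z, SZ))))))
  step 13: S(S(S(S(mul(Z, SZ)))))
  step 14: S^4(Z)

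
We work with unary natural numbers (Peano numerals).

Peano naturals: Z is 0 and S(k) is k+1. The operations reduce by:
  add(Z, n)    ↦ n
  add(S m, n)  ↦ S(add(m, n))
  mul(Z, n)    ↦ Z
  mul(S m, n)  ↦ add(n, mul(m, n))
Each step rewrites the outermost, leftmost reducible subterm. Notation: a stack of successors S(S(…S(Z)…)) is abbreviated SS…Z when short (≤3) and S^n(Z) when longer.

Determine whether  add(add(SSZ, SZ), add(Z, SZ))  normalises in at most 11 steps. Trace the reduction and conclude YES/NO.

  start: add(add(SSZ, SZ), add(Z, SZ))
  [1] add(S(add(SZ, SZ)), add(Z, SZ))
  [2] S(add(add(SZ, SZ), add(Z, SZ)))
  [3] S(add(S(add(Z, SZ)), add(Z, SZ)))
  [4] S(S(add(add(Z, SZ), add(Z, SZ))))
  [5] S(S(add(SZ, add(Z, SZ))))
  [6] S(S(S(add(Z, add(Z, SZ)))))
  [7] S(S(S(add(Z, SZ))))
  [8] S^4(Z)

Answer: YES — reaches normal form S^4(Z) in 8 ≤ 11 steps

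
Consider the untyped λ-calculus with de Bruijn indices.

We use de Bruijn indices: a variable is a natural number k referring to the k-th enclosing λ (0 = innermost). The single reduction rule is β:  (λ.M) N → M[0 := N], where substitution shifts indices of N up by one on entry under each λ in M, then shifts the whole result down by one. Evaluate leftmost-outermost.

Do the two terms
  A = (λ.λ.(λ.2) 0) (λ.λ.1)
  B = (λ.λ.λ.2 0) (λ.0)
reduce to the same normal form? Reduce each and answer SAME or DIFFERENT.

Answer: DIFFERENT — A ⇓ λ.λ.λ.1, B ⇓ λ.λ.0

Derivation:
Term A:
  start: (λ.λ.(λ.2) 0) (λ.λ.1)
  [1] λ.(λ.λ.λ.1) 0
  [2] λ.λ.λ.1

Term B:
  start: (λ.λ.λ.2 0) (λ.0)
  [1] λ.λ.(λ.0) 0
  [2] λ.λ.0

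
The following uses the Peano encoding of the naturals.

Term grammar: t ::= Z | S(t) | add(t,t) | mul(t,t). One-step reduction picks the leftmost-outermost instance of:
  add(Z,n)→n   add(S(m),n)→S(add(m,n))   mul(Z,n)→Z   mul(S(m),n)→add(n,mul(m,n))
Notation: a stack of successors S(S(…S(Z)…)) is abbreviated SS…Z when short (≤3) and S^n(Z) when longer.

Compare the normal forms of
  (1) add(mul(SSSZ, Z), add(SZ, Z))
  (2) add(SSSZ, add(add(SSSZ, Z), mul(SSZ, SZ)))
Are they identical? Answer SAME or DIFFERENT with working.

Term A:
  start: add(mul(SSSZ, Z), add(SZ, Z))
  →1  add(add(Z, mul(SSZ, Z)), add(SZ, Z))
  →2  add(mul(SSZ, Z), add(SZ, Z))
  →3  add(add(Z, mul(SZ, Z)), add(SZ, Z))
  →4  add(mul(SZ, Z), add(SZ, Z))
  →5  add(add(Z, mul(Z, Z)), add(SZ, Z))
  →6  add(mul(Z, Z), add(SZ, Z))
  →7  add(Z, add(SZ, Z))
  →8  add(SZ, Z)
  →9  S(add(Z, Z))
  →10  SZ

Term B:
  start: add(SSSZ, add(add(SSSZ, Z), mul(SSZ, SZ)))
  →1  S(add(SSZ, add(add(SSSZ, Z), mul(SSZ, SZ))))
  →2  S(S(add(SZ, add(add(SSSZ, Z), mul(SSZ, SZ)))))
  →3  S(S(S(add(Z, add(add(SSSZ, Z), mul(SSZ, SZ))))))
  →4  S(S(S(add(add(SSSZ, Z), mul(SSZ, SZ)))))
  →5  S(S(S(add(S(add(SSZ, Z)), mul(SSZ, SZ)))))
  →6  S(S(S(S(add(add(SSZ, Z), mul(SSZ, SZ))))))
  →7  S(S(S(S(add(S(add(SZ, Z)), mul(SSZ, SZ))))))
  →8  S(S(S(S(S(add(add(SZ, Z), mul(SSZ, SZ)))))))
  →9  S(S(S(S(S(add(S(add(Z, Z)), mul(SSZ, SZ)))))))
  →10  S(S(S(S(S(S(add(add(Z, Z), mul(SSZ, SZ))))))))
  →11  S(S(S(S(S(S(add(Z, mul(SSZ, SZ))))))))
  →12  S(S(S(S(S(S(mul(SSZ, SZ)))))))
  →13  S(S(S(S(S(S(add(SZ, mul(SZ, SZ))))))))
  →14  S(S(S(S(S(S(S(add(Z, mul(SZ, SZ)))))))))
  →15  S(S(S(S(S(S(S(mul(SZ, SZ))))))))
  →16  S(S(S(S(S(S(S(add(SZ, mul(Z, SZ)))))))))
  →17  S(S(S(S(S(S(S(S(add(Z, mul(Z, SZ))))))))))
  →18  S(S(S(S(S(S(S(S(mul(Z, SZ)))))))))
  →19  S^8(Z)

Answer: DIFFERENT — A ⇓ SZ, B ⇓ S^8(Z)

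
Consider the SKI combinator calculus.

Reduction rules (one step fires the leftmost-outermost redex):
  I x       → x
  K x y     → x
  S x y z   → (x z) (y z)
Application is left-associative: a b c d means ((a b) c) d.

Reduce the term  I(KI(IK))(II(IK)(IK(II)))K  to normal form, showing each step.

Answer: normal form = KI  (in 9 steps)

Reduction:
  start: I(KI(IK))(II(IK)(IK(II)))K
  →1  KI(IK)(II(IK)(IK(II)))K
  →2  I(II(IK)(IK(II)))K
  →3  II(IK)(IK(II))K
  →4  I(IK)(IK(II))K
  →5  IK(IK(II))K
  →6  K(IK(II))K
  →7  IK(II)
  →8  K(II)
  →9  KI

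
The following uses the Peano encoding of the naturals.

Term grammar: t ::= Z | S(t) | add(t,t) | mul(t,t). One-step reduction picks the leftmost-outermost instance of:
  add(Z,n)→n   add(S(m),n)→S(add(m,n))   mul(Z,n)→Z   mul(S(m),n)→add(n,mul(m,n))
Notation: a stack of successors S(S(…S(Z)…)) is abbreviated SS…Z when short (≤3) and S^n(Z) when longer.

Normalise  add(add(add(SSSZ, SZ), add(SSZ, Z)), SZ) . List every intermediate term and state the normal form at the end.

  start: add(add(add(SSSZ, SZ), add(SSZ, Z)), SZ)
  step 1: add(add(S(add(SSZ, SZ)), add(SSZ, Z)), SZ)
  step 2: add(S(add(add(SSZ, SZ), add(SSZ, Z))), SZ)
  step 3: S(add(add(add(SSZ, SZ), add(SSZ, Z)), SZ))
  step 4: S(add(add(S(add(SZ, SZ)), add(SSZ, Z)), SZ))
  step 5: S(add(S(add(add(SZ, SZ), add(SSZ, Z))), SZ))
  step 6: S(S(add(add(add(SZ, SZ), add(SSZ, Z)), SZ)))
  step 7: S(S(add(add(S(add(Z, SZ)), add(SSZ, Z)), SZ)))
  step 8: S(S(add(S(add(add(Z, SZ), add(SSZ, Z))), SZ)))
  step 9: S(S(S(add(add(add(Z, SZ), add(SSZ, Z)), SZ))))
  step 10: S(S(S(add(add(SZ, add(SSZ, Z)), SZ))))
  step 11: S(S(S(add(S(add(Z, add(SSZ, Z))), SZ))))
  step 12: S(S(S(S(add(add(Z, add(SSZ, Z)), SZ)))))
  step 13: S(S(S(S(add(add(SSZ, Z), SZ)))))
  step 14: S(S(S(S(add(S(add(SZ, Z)), SZ)))))
  step 15: S(S(S(S(S(add(add(SZ, Z), SZ))))))
  step 16: S(S(S(S(S(add(S(add(Z, Z)), SZ))))))
  step 17: S(S(S(S(S(S(add(add(Z, Z), SZ)))))))
  step 18: S(S(S(S(S(S(add(Z, SZ)))))))
  step 19: S^7(Z)

Answer: normal form = S^7(Z)  (in 19 steps)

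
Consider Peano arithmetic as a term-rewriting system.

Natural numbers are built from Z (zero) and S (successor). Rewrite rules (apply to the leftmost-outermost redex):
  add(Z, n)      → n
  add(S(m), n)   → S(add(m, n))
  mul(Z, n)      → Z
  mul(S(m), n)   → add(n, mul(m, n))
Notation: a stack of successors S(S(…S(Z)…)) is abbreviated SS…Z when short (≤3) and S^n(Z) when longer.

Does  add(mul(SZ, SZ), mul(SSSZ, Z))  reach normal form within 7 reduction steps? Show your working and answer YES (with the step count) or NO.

Answer: NO — after 7 steps the term is S(add(Z, mul(SSZ, Z))), not yet normal

Derivation:
  start: add(mul(SZ, SZ), mul(SSSZ, Z))
  [1] add(add(SZ, mul(Z, SZ)), mul(SSSZ, Z))
  [2] add(S(add(Z, mul(Z, SZ))), mul(SSSZ, Z))
  [3] S(add(add(Z, mul(Z, SZ)), mul(SSSZ, Z)))
  [4] S(add(mul(Z, SZ), mul(SSSZ, Z)))
  [5] S(add(Z, mul(SSSZ, Z)))
  [6] S(mul(SSSZ, Z))
  [7] S(add(Z, mul(SSZ, Z)))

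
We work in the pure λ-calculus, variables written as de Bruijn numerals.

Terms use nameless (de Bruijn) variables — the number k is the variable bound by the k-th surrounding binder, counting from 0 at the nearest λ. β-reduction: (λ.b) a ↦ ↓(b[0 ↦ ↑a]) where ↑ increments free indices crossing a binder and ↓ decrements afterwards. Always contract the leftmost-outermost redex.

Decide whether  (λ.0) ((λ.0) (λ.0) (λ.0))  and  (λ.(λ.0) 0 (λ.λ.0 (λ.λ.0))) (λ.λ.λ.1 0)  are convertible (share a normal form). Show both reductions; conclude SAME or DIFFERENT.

Answer: DIFFERENT — A ⇓ λ.0, B ⇓ λ.λ.1 0

Working:
Term A:
  start: (λ.0) ((λ.0) (λ.0) (λ.0))
  step 1: (λ.0) (λ.0) (λ.0)
  step 2: (λ.0) (λ.0)
  step 3: λ.0

Term B:
  start: (λ.(λ.0) 0 (λ.λ.0 (λ.λ.0))) (λ.λ.λ.1 0)
  step 1: (λ.0) (λ.λ.λ.1 0) (λ.λ.0 (λ.λ.0))
  step 2: (λ.λ.λ.1 0) (λ.λ.0 (λ.λ.0))
  step 3: λ.λ.1 0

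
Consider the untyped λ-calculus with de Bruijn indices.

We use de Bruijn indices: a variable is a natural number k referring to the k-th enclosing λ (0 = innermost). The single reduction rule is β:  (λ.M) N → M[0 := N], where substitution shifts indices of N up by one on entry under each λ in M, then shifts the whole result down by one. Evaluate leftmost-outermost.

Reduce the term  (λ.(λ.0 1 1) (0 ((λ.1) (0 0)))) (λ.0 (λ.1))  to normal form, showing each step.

Answer: normal form = λ.0 (λ.1)  (in 13 steps)

Working:
  start: (λ.(λ.0 1 1) (0 ((λ.1) (0 0)))) (λ.0 (λ.1))
  step 1: (λ.0 (λ.0 (λ.1)) (λ.0 (λ.1))) ((λ.0 (λ.1)) ((λ.λ.0 (λ.1)) ((λ.0 (λ.1)) (λ.0 (λ.1)))))
  step 2: (λ.0 (λ.1)) ((λ.λ.0 (λ.1)) ((λ.0 (λ.1)) (λ.0 (λ.1)))) (λ.0 (λ.1)) (λ.0 (λ.1))
  step 3: (λ.λ.0 (λ.1)) ((λ.0 (λ.1)) (λ.0 (λ.1))) (λ.(λ.λ.0 (λ.1)) ((λ.0 (λ.1)) (λ.0 (λ.1)))) (λ.0 (λ.1)) (λ.0 (λ.1))
  step 4: (λ.0 (λ.1)) (λ.(λ.λ.0 (λ.1)) ((λ.0 (λ.1)) (λ.0 (λ.1)))) (λ.0 (λ.1)) (λ.0 (λ.1))
  step 5: (λ.(λ.λ.0 (λ.1)) ((λ.0 (λ.1)) (λ.0 (λ.1)))) (λ.λ.(λ.λ.0 (λ.1)) ((λ.0 (λ.1)) (λ.0 (λ.1)))) (λ.0 (λ.1)) (λ.0 (λ.1))
  step 6: (λ.λ.0 (λ.1)) ((λ.0 (λ.1)) (λ.0 (λ.1))) (λ.0 (λ.1)) (λ.0 (λ.1))
  step 7: (λ.0 (λ.1)) (λ.0 (λ.1)) (λ.0 (λ.1))
  step 8: (λ.0 (λ.1)) (λ.λ.0 (λ.1)) (λ.0 (λ.1))
  step 9: (λ.λ.0 (λ.1)) (λ.λ.λ.0 (λ.1)) (λ.0 (λ.1))
  step 10: (λ.0 (λ.1)) (λ.0 (λ.1))
  step 11: (λ.0 (λ.1)) (λ.λ.0 (λ.1))
  step 12: (λ.λ.0 (λ.1)) (λ.λ.λ.0 (λ.1))
  step 13: λ.0 (λ.1)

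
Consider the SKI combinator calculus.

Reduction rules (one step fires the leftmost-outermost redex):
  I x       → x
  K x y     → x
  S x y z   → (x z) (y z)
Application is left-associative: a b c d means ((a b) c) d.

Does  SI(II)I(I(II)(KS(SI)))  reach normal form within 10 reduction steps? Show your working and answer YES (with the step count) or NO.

Answer: YES — reaches normal form S in 10 ≤ 10 steps

Working:
  start: SI(II)I(I(II)(KS(SI)))
  →1  II(III)(I(II)(KS(SI)))
  →2  I(III)(I(II)(KS(SI)))
  →3  III(I(II)(KS(SI)))
  →4  II(I(II)(KS(SI)))
  →5  I(I(II)(KS(SI)))
  →6  I(II)(KS(SI))
  →7  II(KS(SI))
  →8  I(KS(SI))
  →9  KS(SI)
  →10  S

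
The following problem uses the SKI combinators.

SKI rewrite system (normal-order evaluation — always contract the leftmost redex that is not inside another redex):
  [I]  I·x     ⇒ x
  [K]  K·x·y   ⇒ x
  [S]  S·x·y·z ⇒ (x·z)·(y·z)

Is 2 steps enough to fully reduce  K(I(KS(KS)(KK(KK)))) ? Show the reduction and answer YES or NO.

Answer: NO — after 2 steps the term is K(S(KK(KK))), not yet normal

Derivation:
  start: K(I(KS(KS)(KK(KK))))
  [1] K(KS(KS)(KK(KK)))
  [2] K(S(KK(KK)))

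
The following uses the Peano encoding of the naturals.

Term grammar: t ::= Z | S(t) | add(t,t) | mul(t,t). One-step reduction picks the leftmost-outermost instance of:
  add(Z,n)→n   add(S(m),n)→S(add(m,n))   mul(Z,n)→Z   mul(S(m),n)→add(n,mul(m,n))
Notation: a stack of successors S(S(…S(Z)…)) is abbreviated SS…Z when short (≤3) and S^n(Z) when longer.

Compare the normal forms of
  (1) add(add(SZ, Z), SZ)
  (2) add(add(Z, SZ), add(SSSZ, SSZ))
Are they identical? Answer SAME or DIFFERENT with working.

Answer: DIFFERENT — A ⇓ SSZ, B ⇓ S^6(Z)

Derivation:
Term A:
  start: add(add(SZ, Z), SZ)
  step 1: add(S(add(Z, Z)), SZ)
  step 2: S(add(add(Z, Z), SZ))
  step 3: S(add(Z, SZ))
  step 4: SSZ

Term B:
  start: add(add(Z, SZ), add(SSSZ, SSZ))
  step 1: add(SZ, add(SSSZ, SSZ))
  step 2: S(add(Z, add(SSSZ, SSZ)))
  step 3: S(add(SSSZ, SSZ))
  step 4: S(S(add(SSZ, SSZ)))
  step 5: S(S(S(add(SZ, SSZ))))
  step 6: S(S(S(S(add(Z, SSZ)))))
  step 7: S^6(Z)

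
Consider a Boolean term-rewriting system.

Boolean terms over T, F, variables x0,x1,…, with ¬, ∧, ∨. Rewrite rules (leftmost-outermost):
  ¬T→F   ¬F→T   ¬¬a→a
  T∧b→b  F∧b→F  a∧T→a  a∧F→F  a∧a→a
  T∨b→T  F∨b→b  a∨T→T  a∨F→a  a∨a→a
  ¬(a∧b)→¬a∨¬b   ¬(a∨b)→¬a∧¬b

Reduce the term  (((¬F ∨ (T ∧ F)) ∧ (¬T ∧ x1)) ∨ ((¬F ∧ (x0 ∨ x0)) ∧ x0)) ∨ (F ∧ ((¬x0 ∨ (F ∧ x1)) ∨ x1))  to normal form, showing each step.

  start: (((¬F ∨ (T ∧ F)) ∧ (¬T ∧ x1)) ∨ ((¬F ∧ (x0 ∨ x0)) ∧ x0)) ∨ (F ∧ ((¬x0 ∨ (F ∧ x1)) ∨ x1))
  [1] (((T ∨ (T ∧ F)) ∧ (¬T ∧ x1)) ∨ ((¬F ∧ (x0 ∨ x0)) ∧ x0)) ∨ (F ∧ ((¬x0 ∨ (F ∧ x1)) ∨ x1))
  [2] ((T ∧ (¬T ∧ x1)) ∨ ((¬F ∧ (x0 ∨ x0)) ∧ x0)) ∨ (F ∧ ((¬x0 ∨ (F ∧ x1)) ∨ x1))
  [3] ((¬T ∧ x1) ∨ ((¬F ∧ (x0 ∨ x0)) ∧ x0)) ∨ (F ∧ ((¬x0 ∨ (F ∧ x1)) ∨ x1))
  [4] ((F ∧ x1) ∨ ((¬F ∧ (x0 ∨ x0)) ∧ x0)) ∨ (F ∧ ((¬x0 ∨ (F ∧ x1)) ∨ x1))
  [5] (F ∨ ((¬F ∧ (x0 ∨ x0)) ∧ x0)) ∨ (F ∧ ((¬x0 ∨ (F ∧ x1)) ∨ x1))
  [6] ((¬F ∧ (x0 ∨ x0)) ∧ x0) ∨ (F ∧ ((¬x0 ∨ (F ∧ x1)) ∨ x1))
  [7] ((T ∧ (x0 ∨ x0)) ∧ x0) ∨ (F ∧ ((¬x0 ∨ (F ∧ x1)) ∨ x1))
  [8] ((x0 ∨ x0) ∧ x0) ∨ (F ∧ ((¬x0 ∨ (F ∧ x1)) ∨ x1))
  [9] (x0 ∧ x0) ∨ (F ∧ ((¬x0 ∨ (F ∧ x1)) ∨ x1))
  [10] x0 ∨ (F ∧ ((¬x0 ∨ (F ∧ x1)) ∨ x1))
  [11] x0 ∨ F
  [12] x0

Answer: normal form = x0  (in 12 steps)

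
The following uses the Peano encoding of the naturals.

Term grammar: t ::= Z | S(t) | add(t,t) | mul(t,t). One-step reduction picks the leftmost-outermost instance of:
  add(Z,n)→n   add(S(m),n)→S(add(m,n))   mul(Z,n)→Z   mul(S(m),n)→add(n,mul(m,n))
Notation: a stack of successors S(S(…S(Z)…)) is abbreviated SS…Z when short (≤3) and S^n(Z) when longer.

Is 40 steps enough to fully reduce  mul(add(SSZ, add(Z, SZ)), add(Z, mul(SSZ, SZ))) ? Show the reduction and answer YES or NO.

  start: mul(add(SSZ, add(Z, SZ)), add(Z, mul(SSZ, SZ)))
  [1] mul(S(add(SZ, add(Z, SZ))), add(Z, mul(SSZ, SZ)))
  [2] add(add(Z, mul(SSZ, SZ)), mul(add(SZ, add(Z, SZ)), add(Z, mul(SSZ, SZ))))
  [3] add(mul(SSZ, SZ), mul(add(SZ, add(Z, SZ)), add(Z, mul(SSZ, SZ))))
  [4] add(add(SZ, mul(SZ, SZ)), mul(add(SZ, add(Z, SZ)), add(Z, mul(SSZ, SZ))))
  [5] add(S(add(Z, mul(SZ, SZ))), mul(add(SZ, add(Z, SZ)), add(Z, mul(SSZ, SZ))))
  [6] S(add(add(Z, mul(SZ, SZ)), mul(add(SZ, add(Z, SZ)), add(Z, mul(SSZ, SZ)))))
  [7] S(add(mul(SZ, SZ), mul(add(SZ, add(Z, SZ)), add(Z, mul(SSZ, SZ)))))
  [8] S(add(add(SZ, mul(Z, SZ)), mul(add(SZ, add(Z, SZ)), add(Z, mul(SSZ, SZ)))))
  [9] S(add(S(add(Z, mul(Z, SZ))), mul(add(SZ, add(Z, SZ)), add(Z, mul(SSZ, SZ)))))
  [10] S(S(add(add(Z, mul(Z, SZ)), mul(add(SZ, add(Z, SZ)), add(Z, mul(SSZ, SZ))))))
  [11] S(S(add(mul(Z, SZ), mul(add(SZ, add(Z, SZ)), add(Z, mul(SSZ, SZ))))))
  [12] S(S(add(Z, mul(add(SZ, add(Z, SZ)), add(Z, mul(SSZ, SZ))))))
  [13] S(S(mul(add(SZ, add(Z, SZ)), add(Z, mul(SSZ, SZ)))))
  [14] S(S(mul(S(add(Z, add(Z, SZ))), add(Z, mul(SSZ, SZ)))))
  [15] S(S(add(add(Z, mul(SSZ, SZ)), mul(add(Z, add(Z, SZ)), add(Z, mul(SSZ, SZ))))))
  [16] S(S(add(mul(SSZ, SZ), mul(add(Z, add(Z, SZ)), add(Z, mul(SSZ, SZ))))))
  [17] S(S(add(add(SZ, mul(SZ, SZ)), mul(add(Z, add(Z, SZ)), add(Z, mul(SSZ, SZ))))))
  [18] S(S(add(S(add(Z, mul(SZ, SZ))), mul(add(Z, add(Z, SZ)), add(Z, mul(SSZ, SZ))))))
  [19] S(S(S(add(add(Z, mul(SZ, SZ)), mul(add(Z, add(Z, SZ)), add(Z, mul(SSZ, SZ)))))))
  [20] S(S(S(add(mul(SZ, SZ), mul(add(Z, add(Z, SZ)), add(Z, mul(SSZ, SZ)))))))
  [21] S(S(S(add(add(SZ, mul(Z, SZ)), mul(add(Z, add(Z, SZ)), add(Z, mul(SSZ, SZ)))))))
  [22] S(S(S(add(S(add(Z, mul(Z, SZ))), mul(add(Z, add(Z, SZ)), add(Z, mul(SSZ, SZ)))))))
  [23] S(S(S(S(add(add(Z, mul(Z, SZ)), mul(add(Z, add(Z, SZ)), add(Z, mul(SSZ, SZ))))))))
  [24] S(S(S(S(add(mul(Z, SZ), mul(add(Z, add(Z, SZ)), add(Z, mul(SSZ, SZ))))))))
  [25] S(S(S(S(add(Z, mul(add(Z, add(Z, SZ)), add(Z, mul(SSZ, SZ))))))))
  [26] S(S(S(S(mul(add(Z, add(Z, SZ)), add(Z, mul(SSZ, SZ)))))))
  [27] S(S(S(S(mul(add(Z, SZ), add(Z, mul(SSZ, SZ)))))))
  [28] S(S(S(S(mul(SZ, add(Z, mul(SSZ, SZ)))))))
  [29] S(S(S(S(add(add(Z, mul(SSZ, SZ)), mul(Z, add(Z, mul(SSZ, SZ))))))))
  [30] S(S(S(S(add(mul(SSZ, SZ), mul(Z, add(Z, mul(SSZ, SZ))))))))
  [31] S(S(S(S(add(add(SZ, mul(SZ, SZ)), mul(Z, add(Z, mul(SSZ, SZ))))))))
  [32] S(S(S(S(add(S(add(Z, mul(SZ, SZ))), mul(Z, add(Z, mul(SSZ, SZ))))))))
  [33] S(S(S(S(S(add(add(Z, mul(SZ, SZ)), mul(Z, add(Z, mul(SSZ, SZ)))))))))
  [34] S(S(S(S(S(add(mul(SZ, SZ), mul(Z, add(Z, mul(SSZ, SZ)))))))))
  [35] S(S(S(S(S(add(add(SZ, mul(Z, SZ)), mul(Z, add(Z, mul(SSZ, SZ)))))))))
  [36] S(S(S(S(S(add(S(add(Z, mul(Z, SZ))), mul(Z, add(Z, mul(SSZ, SZ)))))))))
  [37] S(S(S(S(S(S(add(add(Z, mul(Z, SZ)), mul(Z, add(Z, mul(SSZ, SZ))))))))))
  [38] S(S(S(S(S(S(add(mul(Z, SZ), mul(Z, add(Z, mul(SSZ, SZ))))))))))
  [39] S(S(S(S(S(S(add(Z, mul(Z, add(Z, mul(SSZ, SZ))))))))))
  [40] S(S(S(S(S(S(mul(Z, add(Z, mul(SSZ, SZ)))))))))

Answer: NO — after 40 steps the term is S(S(S(S(S(S(mul(Z, add(Z, mul(SSZ, SZ))))))))), not yet normal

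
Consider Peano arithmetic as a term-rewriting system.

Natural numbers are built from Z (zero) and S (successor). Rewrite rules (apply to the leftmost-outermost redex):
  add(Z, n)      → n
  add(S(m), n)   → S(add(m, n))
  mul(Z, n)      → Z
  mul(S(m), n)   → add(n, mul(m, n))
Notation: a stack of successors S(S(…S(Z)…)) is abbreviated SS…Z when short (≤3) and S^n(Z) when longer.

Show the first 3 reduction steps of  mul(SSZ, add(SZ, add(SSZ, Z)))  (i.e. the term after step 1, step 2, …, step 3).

  start: mul(SSZ, add(SZ, add(SSZ, Z)))
  [1] add(add(SZ, add(SSZ, Z)), mul(SZ, add(SZ, add(SSZ, Z))))
  [2] add(S(add(Z, add(SSZ, Z))), mul(SZ, add(SZ, add(SSZ, Z))))
  [3] S(add(add(Z, add(SSZ, Z)), mul(SZ, add(SZ, add(SSZ, Z)))))

Answer: after 3 steps: S(add(add(Z, add(SSZ, Z)), mul(SZ, add(SZ, add(SSZ, Z)))))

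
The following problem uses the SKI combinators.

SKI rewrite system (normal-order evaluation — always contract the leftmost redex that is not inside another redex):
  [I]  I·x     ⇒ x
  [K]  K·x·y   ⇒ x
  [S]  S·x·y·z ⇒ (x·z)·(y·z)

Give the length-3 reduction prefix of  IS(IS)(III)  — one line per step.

Answer: after 3 steps: SS(II)

Reduction:
  start: IS(IS)(III)
  →1  S(IS)(III)
  →2  SS(III)
  →3  SS(II)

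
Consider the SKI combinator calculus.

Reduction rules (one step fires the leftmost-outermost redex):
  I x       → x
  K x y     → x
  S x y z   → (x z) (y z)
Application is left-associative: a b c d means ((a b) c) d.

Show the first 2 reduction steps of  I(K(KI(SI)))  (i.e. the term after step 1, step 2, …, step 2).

  start: I(K(KI(SI)))
  [1] K(KI(SI))
  [2] KI

Answer: after 2 steps: KI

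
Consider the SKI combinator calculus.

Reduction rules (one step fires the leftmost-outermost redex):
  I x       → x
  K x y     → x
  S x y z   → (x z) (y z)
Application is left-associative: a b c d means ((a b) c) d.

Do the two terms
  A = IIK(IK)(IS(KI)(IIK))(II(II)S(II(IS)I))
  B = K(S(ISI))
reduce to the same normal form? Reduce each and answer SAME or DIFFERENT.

Term A:
  start: IIK(IK)(IS(KI)(IIK))(II(II)S(II(IS)I))
  →1  IK(IK)(IS(KI)(IIK))(II(II)S(II(IS)I))
  →2  K(IK)(IS(KI)(IIK))(II(II)S(II(IS)I))
  →3  IK(II(II)S(II(IS)I))
  →4  K(II(II)S(II(IS)I))
  →5  K(I(II)S(II(IS)I))
  →6  K(IIS(II(IS)I))
  →7  K(IS(II(IS)I))
  →8  K(S(II(IS)I))
  →9  K(S(I(IS)I))
  →10  K(S(ISI))
  →11  K(S(SI))

Term B:
  start: K(S(ISI))
  →1  K(S(SI))

Answer: SAME — A ⇓ K(S(SI)), B ⇓ K(S(SI))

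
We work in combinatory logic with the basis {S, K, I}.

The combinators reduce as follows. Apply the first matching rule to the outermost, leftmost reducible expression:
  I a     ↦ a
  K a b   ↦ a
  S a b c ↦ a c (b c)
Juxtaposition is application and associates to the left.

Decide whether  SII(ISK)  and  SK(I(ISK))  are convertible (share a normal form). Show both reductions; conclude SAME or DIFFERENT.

Term A:
  start: SII(ISK)
  step 1: I(ISK)(I(ISK))
  step 2: ISK(I(ISK))
  step 3: SK(I(ISK))
  step 4: SK(ISK)
  step 5: SK(SK)

Term B:
  start: SK(I(ISK))
  step 1: SK(ISK)
  step 2: SK(SK)

Answer: SAME — A ⇓ SK(SK), B ⇓ SK(SK)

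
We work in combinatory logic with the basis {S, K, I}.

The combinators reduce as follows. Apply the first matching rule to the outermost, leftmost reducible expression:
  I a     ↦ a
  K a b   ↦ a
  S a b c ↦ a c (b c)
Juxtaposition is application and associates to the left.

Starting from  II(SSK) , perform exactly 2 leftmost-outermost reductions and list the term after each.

  start: II(SSK)
  [1] I(SSK)
  [2] SSK

Answer: after 2 steps: SSK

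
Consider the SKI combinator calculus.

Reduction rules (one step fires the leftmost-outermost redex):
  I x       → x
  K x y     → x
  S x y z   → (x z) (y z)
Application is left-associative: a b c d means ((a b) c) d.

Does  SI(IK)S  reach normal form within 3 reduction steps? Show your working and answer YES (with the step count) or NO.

  start: SI(IK)S
  step 1: IS(IKS)
  step 2: S(IKS)
  step 3: S(KS)

Answer: YES — reaches normal form S(KS) in 3 ≤ 3 steps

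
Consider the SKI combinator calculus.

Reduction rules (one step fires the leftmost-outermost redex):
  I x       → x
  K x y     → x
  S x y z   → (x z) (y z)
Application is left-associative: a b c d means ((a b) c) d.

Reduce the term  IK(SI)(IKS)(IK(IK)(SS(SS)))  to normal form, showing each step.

Answer: normal form = SIK  (in 5 steps)

Reduction:
  start: IK(SI)(IKS)(IK(IK)(SS(SS)))
  →1  K(SI)(IKS)(IK(IK)(SS(SS)))
  →2  SI(IK(IK)(SS(SS)))
  →3  SI(K(IK)(SS(SS)))
  →4  SI(IK)
  →5  SIK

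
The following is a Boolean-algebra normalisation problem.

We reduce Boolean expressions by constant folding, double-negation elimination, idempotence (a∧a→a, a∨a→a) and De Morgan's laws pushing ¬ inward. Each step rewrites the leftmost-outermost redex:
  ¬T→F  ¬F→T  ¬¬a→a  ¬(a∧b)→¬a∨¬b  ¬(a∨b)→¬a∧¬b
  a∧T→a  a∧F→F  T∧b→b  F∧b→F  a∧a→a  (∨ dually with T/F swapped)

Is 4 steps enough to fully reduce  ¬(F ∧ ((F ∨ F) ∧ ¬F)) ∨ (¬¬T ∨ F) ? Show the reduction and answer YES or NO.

  start: ¬(F ∧ ((F ∨ F) ∧ ¬F)) ∨ (¬¬T ∨ F)
  →1  (¬F ∨ ¬((F ∨ F) ∧ ¬F)) ∨ (¬¬T ∨ F)
  →2  (T ∨ ¬((F ∨ F) ∧ ¬F)) ∨ (¬¬T ∨ F)
  →3  T ∨ (¬¬T ∨ F)
  →4  T

Answer: YES — reaches normal form T in 4 ≤ 4 steps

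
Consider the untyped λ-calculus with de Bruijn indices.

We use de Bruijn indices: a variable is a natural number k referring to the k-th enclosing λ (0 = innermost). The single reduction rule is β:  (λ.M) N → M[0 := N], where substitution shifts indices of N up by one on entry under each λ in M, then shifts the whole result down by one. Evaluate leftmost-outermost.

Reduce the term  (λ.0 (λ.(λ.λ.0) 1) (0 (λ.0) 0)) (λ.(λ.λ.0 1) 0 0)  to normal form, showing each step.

  start: (λ.0 (λ.(λ.λ.0) 1) (0 (λ.0) 0)) (λ.(λ.λ.0 1) 0 0)
  step 1: (λ.(λ.λ.0 1) 0 0) (λ.(λ.λ.0) (λ.(λ.λ.0 1) 0 0)) ((λ.(λ.λ.0 1) 0 0) (λ.0) (λ.(λ.λ.0 1) 0 0))
  step 2: (λ.λ.0 1) (λ.(λ.λ.0) (λ.(λ.λ.0 1) 0 0)) (λ.(λ.λ.0) (λ.(λ.λ.0 1) 0 0)) ((λ.(λ.λ.0 1) 0 0) (λ.0) (λ.(λ.λ.0 1) 0 0))
  step 3: (λ.0 (λ.(λ.λ.0) (λ.(λ.λ.0 1) 0 0))) (λ.(λ.λ.0) (λ.(λ.λ.0 1) 0 0)) ((λ.(λ.λ.0 1) 0 0) (λ.0) (λ.(λ.λ.0 1) 0 0))
  step 4: (λ.(λ.λ.0) (λ.(λ.λ.0 1) 0 0)) (λ.(λ.λ.0) (λ.(λ.λ.0 1) 0 0)) ((λ.(λ.λ.0 1) 0 0) (λ.0) (λ.(λ.λ.0 1) 0 0))
  step 5: (λ.λ.0) (λ.(λ.λ.0 1) 0 0) ((λ.(λ.λ.0 1) 0 0) (λ.0) (λ.(λ.λ.0 1) 0 0))
  step 6: (λ.0) ((λ.(λ.λ.0 1) 0 0) (λ.0) (λ.(λ.λ.0 1) 0 0))
  step 7: (λ.(λ.λ.0 1) 0 0) (λ.0) (λ.(λ.λ.0 1) 0 0)
  step 8: (λ.λ.0 1) (λ.0) (λ.0) (λ.(λ.λ.0 1) 0 0)
  step 9: (λ.0 (λ.0)) (λ.0) (λ.(λ.λ.0 1) 0 0)
  step 10: (λ.0) (λ.0) (λ.(λ.λ.0 1) 0 0)
  step 11: (λ.0) (λ.(λ.λ.0 1) 0 0)
  step 12: λ.(λ.λ.0 1) 0 0
  step 13: λ.(λ.0 1) 0
  step 14: λ.0 0

Answer: normal form = λ.0 0  (in 14 steps)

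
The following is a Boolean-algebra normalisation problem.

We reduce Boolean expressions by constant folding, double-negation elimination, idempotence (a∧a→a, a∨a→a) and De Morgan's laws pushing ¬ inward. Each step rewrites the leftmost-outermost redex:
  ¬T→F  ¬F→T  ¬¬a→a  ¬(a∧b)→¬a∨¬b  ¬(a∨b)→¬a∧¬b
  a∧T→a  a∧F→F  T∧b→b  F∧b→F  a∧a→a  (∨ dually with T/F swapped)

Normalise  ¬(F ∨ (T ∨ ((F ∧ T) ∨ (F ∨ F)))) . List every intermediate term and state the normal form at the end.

  start: ¬(F ∨ (T ∨ ((F ∧ T) ∨ (F ∨ F))))
  [1] ¬F ∧ ¬(T ∨ ((F ∧ T) ∨ (F ∨ F)))
  [2] T ∧ ¬(T ∨ ((F ∧ T) ∨ (F ∨ F)))
  [3] ¬(T ∨ ((F ∧ T) ∨ (F ∨ F)))
  [4] ¬T ∧ ¬((F ∧ T) ∨ (F ∨ F))
  [5] F ∧ ¬((F ∧ T) ∨ (F ∨ F))
  [6] F

Answer: normal form = F  (in 6 steps)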